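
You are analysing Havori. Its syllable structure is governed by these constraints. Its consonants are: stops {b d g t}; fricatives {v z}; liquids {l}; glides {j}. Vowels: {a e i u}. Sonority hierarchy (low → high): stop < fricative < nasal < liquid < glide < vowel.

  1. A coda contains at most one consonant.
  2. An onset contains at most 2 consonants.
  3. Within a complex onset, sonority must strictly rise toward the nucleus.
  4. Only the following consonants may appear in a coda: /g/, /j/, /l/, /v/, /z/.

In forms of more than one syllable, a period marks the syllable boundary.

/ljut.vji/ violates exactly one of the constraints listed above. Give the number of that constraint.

/ljut.vji/: syllable 1 coda contains /t/, which is not a licensed coda consonant.
This is a violation of constraint 4: "Only the following consonants may appear in a coda: /g/, /j/, /l/, /v/, /z/."
The remaining constraints (1, 2, 3) are satisfied.

4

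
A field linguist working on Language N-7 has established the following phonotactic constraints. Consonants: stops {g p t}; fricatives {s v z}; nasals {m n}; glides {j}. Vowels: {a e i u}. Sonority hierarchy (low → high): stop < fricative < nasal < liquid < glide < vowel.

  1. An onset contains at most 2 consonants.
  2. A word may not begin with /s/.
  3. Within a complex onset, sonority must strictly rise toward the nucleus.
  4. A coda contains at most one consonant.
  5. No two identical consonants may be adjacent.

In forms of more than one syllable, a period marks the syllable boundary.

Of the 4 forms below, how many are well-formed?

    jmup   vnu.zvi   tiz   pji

2

jmup — violates constraint 3: syllable 1 onset /jm/: /j/ (glide, 5) → /m/ (nasal, 3) does not rise → ill-formed
vnu.zvi — violates constraint 3: syllable 2 onset /zv/: /z/ (fricative, 2) → /v/ (fricative, 2) does not rise → ill-formed
tiz — σ1 onset /t/, coda /z/ ok → well-formed
pji — σ1 onset /pj/ (1→5 rises), coda /∅/ ok → well-formed
Well-formed: tiz, pji → 2.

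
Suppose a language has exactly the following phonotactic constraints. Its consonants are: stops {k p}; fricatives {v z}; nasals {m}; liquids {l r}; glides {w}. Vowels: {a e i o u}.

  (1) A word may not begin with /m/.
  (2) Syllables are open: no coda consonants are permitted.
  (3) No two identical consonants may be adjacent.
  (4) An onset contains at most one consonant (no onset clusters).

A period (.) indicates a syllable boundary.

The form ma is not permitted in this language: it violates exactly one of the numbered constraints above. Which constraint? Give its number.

1

ma: word begins with /m/.
This is a violation of constraint 1: "A word may not begin with /m/."
The remaining constraints (2, 3, 4) are satisfied.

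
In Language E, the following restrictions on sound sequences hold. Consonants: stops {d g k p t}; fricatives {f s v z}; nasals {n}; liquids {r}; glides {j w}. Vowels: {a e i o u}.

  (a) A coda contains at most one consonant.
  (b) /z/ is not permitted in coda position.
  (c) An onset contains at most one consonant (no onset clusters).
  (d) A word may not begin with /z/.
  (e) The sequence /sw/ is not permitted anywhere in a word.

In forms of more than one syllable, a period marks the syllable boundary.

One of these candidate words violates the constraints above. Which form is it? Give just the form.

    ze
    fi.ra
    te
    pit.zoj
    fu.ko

ze

ze — violates constraint (d): word begins with /z/ → illicit
fi.ra — σ1 onset /f/, coda /∅/ ok; σ2 onset /r/, coda /∅/ ok → licit
te — σ1 onset /t/, coda /∅/ ok → licit
pit.zoj — σ1 onset /p/, coda /t/ ok; σ2 onset /z/, coda /j/ ok → licit
fu.ko — σ1 onset /f/, coda /∅/ ok; σ2 onset /k/, coda /∅/ ok → licit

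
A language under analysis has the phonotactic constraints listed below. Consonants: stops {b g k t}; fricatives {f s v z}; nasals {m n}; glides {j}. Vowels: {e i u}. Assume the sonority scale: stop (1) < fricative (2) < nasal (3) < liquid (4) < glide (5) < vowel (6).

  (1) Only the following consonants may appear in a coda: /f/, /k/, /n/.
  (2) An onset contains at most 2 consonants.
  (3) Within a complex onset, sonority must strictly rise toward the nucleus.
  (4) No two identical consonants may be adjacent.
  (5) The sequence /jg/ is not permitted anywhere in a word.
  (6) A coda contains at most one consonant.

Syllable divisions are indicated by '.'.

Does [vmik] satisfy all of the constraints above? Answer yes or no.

[vmik] — σ1 onset /vm/ (2→3 rises), coda /k/ ok → phonotactically legal

yes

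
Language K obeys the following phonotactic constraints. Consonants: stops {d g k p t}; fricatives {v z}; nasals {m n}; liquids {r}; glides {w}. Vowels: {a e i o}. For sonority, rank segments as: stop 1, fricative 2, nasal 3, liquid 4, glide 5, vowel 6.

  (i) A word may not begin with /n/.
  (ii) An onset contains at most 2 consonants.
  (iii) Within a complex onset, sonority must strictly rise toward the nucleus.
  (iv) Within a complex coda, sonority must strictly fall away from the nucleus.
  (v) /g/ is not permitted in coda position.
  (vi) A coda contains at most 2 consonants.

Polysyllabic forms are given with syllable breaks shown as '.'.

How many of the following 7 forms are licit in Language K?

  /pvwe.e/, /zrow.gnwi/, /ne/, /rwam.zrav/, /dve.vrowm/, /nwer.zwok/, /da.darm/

/pvwe.e/ — violates constraint (ii): syllable 1 onset /pvw/ has 3 consonants (> 2) → illicit
/zrow.gnwi/ — violates constraint (ii): syllable 2 onset /gnw/ has 3 consonants (> 2) → illicit
/ne/ — violates constraint (i): word begins with /n/ → illicit
/rwam.zrav/ — σ1 onset /rw/ (4→5 rises), coda /m/ ok; σ2 onset /zr/ (2→4 rises), coda /v/ ok → licit
/dve.vrowm/ — σ1 onset /dv/ (1→2 rises), coda /∅/ ok; σ2 onset /vr/ (2→4 rises), coda /wm/ (5→3 falls) ok → licit
/nwer.zwok/ — violates constraint (i): word begins with /n/ → illicit
/da.darm/ — σ1 onset /d/, coda /∅/ ok; σ2 onset /d/, coda /rm/ (4→3 falls) ok → licit
Licit: /rwam.zrav/, /dve.vrowm/, /da.darm/ → 3.

3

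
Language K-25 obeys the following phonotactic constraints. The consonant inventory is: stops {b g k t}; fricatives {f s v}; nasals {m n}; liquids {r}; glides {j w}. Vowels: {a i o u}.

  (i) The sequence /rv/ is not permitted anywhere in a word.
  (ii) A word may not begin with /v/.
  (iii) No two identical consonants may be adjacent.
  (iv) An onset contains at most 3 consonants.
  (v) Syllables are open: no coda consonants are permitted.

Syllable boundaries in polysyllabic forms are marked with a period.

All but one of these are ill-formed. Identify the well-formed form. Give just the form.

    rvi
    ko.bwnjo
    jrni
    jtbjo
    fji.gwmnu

rvi — violates constraint (i): contains banned sequence /rv/ → ill-formed
ko.bwnjo — violates constraint (iv): syllable 2 onset /bwnj/ has 4 consonants (> 3) → ill-formed
jrni — σ1 onset /jrn/ (3C), coda /∅/ ok → well-formed
jtbjo — violates constraint (iv): syllable 1 onset /jtbj/ has 4 consonants (> 3) → ill-formed
fji.gwmnu — violates constraint (iv): syllable 2 onset /gwmn/ has 4 consonants (> 3) → ill-formed

jrni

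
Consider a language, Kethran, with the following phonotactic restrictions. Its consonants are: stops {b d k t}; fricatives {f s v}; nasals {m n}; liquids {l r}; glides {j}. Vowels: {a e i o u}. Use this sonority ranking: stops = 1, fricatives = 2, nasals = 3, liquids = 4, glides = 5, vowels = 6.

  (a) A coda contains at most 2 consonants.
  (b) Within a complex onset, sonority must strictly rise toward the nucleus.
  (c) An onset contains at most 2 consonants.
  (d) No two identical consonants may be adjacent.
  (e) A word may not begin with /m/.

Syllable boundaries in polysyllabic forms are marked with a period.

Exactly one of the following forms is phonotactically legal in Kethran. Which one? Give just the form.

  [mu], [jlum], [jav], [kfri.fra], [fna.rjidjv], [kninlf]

[mu] — violates constraint (e): word begins with /m/ → phonotactically illegal
[jlum] — violates constraint (b): syllable 1 onset /jl/: /j/ (glide, 5) → /l/ (liquid, 4) does not rise → phonotactically illegal
[jav] — σ1 onset /j/, coda /v/ ok → phonotactically legal
[kfri.fra] — violates constraint (c): syllable 1 onset /kfr/ has 3 consonants (> 2) → phonotactically illegal
[fna.rjidjv] — violates constraint (a): syllable 2 coda /djv/ has 3 consonants (> 2) → phonotactically illegal
[kninlf] — violates constraint (a): syllable 1 coda /nlf/ has 3 consonants (> 2) → phonotactically illegal

[jav]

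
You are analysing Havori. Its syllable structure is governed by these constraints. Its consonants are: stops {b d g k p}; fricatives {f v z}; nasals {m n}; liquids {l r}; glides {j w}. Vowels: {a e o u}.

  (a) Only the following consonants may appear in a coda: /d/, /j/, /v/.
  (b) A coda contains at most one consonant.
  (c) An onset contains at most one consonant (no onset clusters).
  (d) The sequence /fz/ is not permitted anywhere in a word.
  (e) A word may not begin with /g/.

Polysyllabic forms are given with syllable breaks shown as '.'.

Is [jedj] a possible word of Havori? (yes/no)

no

[jedj] — violates constraint (b): syllable 1 coda /dj/ has 2 consonants (> 1) → not permitted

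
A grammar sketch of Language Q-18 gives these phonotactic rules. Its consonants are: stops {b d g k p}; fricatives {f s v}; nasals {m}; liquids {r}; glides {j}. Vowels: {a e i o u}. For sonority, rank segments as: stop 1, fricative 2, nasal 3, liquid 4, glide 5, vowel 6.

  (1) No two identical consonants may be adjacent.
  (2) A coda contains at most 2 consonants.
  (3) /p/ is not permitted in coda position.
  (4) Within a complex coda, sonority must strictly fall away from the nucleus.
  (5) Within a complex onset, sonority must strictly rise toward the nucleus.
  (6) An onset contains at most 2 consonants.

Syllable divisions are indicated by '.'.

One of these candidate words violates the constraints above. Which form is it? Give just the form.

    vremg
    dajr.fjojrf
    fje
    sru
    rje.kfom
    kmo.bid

vremg — σ1 onset /vr/ (2→4 rises), coda /mg/ (3→1 falls) ok → phonotactically legal
dajr.fjojrf — violates constraint 2: syllable 2 coda /jrf/ has 3 consonants (> 2) → phonotactically illegal
fje — σ1 onset /fj/ (2→5 rises), coda /∅/ ok → phonotactically legal
sru — σ1 onset /sr/ (2→4 rises), coda /∅/ ok → phonotactically legal
rje.kfom — σ1 onset /rj/ (4→5 rises), coda /∅/ ok; σ2 onset /kf/ (1→2 rises), coda /m/ ok → phonotactically legal
kmo.bid — σ1 onset /km/ (1→3 rises), coda /∅/ ok; σ2 onset /b/, coda /d/ ok → phonotactically legal

dajr.fjojrf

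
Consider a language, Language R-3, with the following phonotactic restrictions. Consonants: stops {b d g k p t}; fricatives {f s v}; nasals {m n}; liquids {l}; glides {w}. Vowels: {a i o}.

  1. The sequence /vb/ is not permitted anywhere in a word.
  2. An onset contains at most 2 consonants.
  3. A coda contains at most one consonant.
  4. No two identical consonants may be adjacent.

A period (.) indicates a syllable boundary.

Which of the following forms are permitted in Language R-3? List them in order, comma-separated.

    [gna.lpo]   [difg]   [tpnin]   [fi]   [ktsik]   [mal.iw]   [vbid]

[gna.lpo] — σ1 onset /gn/ (2C), coda /∅/ ok; σ2 onset /lp/ (2C), coda /∅/ ok → permitted
[difg] — violates constraint 3: syllable 1 coda /fg/ has 2 consonants (> 1) → not permitted
[tpnin] — violates constraint 2: syllable 1 onset /tpn/ has 3 consonants (> 2) → not permitted
[fi] — σ1 onset /f/, coda /∅/ ok → permitted
[ktsik] — violates constraint 2: syllable 1 onset /kts/ has 3 consonants (> 2) → not permitted
[mal.iw] — σ1 onset /m/, coda /l/ ok; σ2 onset /∅/, coda /w/ ok → permitted
[vbid] — violates constraint 1: contains banned sequence /vb/ → not permitted

[gna.lpo], [fi], [mal.iw]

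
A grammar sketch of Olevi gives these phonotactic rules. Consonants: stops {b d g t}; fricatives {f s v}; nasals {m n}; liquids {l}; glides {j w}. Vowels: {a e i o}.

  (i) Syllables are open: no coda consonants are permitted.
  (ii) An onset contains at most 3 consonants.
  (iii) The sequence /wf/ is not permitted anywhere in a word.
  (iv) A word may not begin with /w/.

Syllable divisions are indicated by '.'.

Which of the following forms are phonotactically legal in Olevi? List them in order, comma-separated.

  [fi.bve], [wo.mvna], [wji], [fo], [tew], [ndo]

[fi.bve] — σ1 onset /f/, coda /∅/ ok; σ2 onset /bv/ (2C), coda /∅/ ok → phonotactically legal
[wo.mvna] — violates constraint (iv): word begins with /w/ → phonotactically illegal
[wji] — violates constraint (iv): word begins with /w/ → phonotactically illegal
[fo] — σ1 onset /f/, coda /∅/ ok → phonotactically legal
[tew] — violates constraint (i): syllable 1 coda /w/ has 1 consonant (> 0) → phonotactically illegal
[ndo] — σ1 onset /nd/ (2C), coda /∅/ ok → phonotactically legal

[fi.bve], [fo], [ndo]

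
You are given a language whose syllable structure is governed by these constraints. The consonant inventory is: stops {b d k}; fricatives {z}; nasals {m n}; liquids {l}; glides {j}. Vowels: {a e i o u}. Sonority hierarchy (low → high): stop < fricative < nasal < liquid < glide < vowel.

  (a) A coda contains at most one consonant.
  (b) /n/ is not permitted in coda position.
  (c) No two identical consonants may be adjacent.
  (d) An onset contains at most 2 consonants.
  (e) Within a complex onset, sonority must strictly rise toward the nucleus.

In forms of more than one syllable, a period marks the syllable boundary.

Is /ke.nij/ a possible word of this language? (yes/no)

yes

/ke.nij/ — σ1 onset /k/, coda /∅/ ok; σ2 onset /n/, coda /j/ ok → well-formed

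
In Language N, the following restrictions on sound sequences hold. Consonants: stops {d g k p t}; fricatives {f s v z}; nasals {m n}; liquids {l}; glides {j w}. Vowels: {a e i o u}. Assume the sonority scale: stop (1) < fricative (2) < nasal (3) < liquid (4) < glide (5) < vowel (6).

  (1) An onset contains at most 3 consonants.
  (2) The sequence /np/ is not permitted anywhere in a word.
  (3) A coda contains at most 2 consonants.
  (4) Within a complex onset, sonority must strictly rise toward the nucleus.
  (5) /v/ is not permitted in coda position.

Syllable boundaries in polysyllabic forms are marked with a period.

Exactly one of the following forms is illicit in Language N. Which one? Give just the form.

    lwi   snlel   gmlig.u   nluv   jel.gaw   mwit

nluv

lwi — σ1 onset /lw/ (4→5 rises), coda /∅/ ok → licit
snlel — σ1 onset /snl/ (2→3→4 rises), coda /l/ ok → licit
gmlig.u — σ1 onset /gml/ (1→3→4 rises), coda /g/ ok; σ2 onset /∅/, coda /∅/ ok → licit
nluv — violates constraint 5: syllable 1 coda contains /v/ → illicit
jel.gaw — σ1 onset /j/, coda /l/ ok; σ2 onset /g/, coda /w/ ok → licit
mwit — σ1 onset /mw/ (3→5 rises), coda /t/ ok → licit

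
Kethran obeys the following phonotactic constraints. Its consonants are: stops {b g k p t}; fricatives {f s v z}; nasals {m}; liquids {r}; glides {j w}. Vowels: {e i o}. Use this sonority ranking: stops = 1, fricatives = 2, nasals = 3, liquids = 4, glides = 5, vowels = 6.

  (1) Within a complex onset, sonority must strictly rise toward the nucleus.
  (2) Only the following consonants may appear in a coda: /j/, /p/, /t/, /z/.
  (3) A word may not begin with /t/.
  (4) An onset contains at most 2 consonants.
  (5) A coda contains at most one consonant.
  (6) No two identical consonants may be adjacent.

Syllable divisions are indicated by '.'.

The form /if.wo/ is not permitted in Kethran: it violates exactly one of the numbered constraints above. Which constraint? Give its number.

/if.wo/: syllable 1 coda contains /f/, which is not a licensed coda consonant.
This is a violation of constraint 2: "Only the following consonants may appear in a coda: /j/, /p/, /t/, /z/."
The remaining constraints (1, 3, 4, 5, 6) are satisfied.

2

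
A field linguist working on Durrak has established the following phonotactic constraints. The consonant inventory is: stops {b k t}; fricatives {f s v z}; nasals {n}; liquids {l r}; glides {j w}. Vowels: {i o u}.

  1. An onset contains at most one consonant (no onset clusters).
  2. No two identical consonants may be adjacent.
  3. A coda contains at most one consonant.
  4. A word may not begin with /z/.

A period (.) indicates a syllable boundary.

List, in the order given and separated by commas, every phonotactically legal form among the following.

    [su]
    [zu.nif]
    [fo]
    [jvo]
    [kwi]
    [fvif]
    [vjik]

[su] — σ1 onset /s/, coda /∅/ ok → phonotactically legal
[zu.nif] — violates constraint 4: word begins with /z/ → phonotactically illegal
[fo] — σ1 onset /f/, coda /∅/ ok → phonotactically legal
[jvo] — violates constraint 1: syllable 1 onset /jv/ has 2 consonants (> 1) → phonotactically illegal
[kwi] — violates constraint 1: syllable 1 onset /kw/ has 2 consonants (> 1) → phonotactically illegal
[fvif] — violates constraint 1: syllable 1 onset /fv/ has 2 consonants (> 1) → phonotactically illegal
[vjik] — violates constraint 1: syllable 1 onset /vj/ has 2 consonants (> 1) → phonotactically illegal

[su], [fo]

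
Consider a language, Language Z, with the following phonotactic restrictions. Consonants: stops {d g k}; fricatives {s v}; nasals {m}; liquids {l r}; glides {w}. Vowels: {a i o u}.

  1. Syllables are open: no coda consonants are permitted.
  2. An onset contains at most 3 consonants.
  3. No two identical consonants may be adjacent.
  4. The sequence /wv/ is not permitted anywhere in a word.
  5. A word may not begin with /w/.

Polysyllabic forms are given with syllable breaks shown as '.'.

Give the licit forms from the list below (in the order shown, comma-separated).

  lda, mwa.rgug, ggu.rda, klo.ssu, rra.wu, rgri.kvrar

lda — σ1 onset /ld/ (2C), coda /∅/ ok → licit
mwa.rgug — violates constraint 1: syllable 2 coda /g/ has 1 consonant (> 0) → illicit
ggu.rda — violates constraint 3: adjacent identical consonants /gg/ → illicit
klo.ssu — violates constraint 3: adjacent identical consonants /ss/ → illicit
rra.wu — violates constraint 3: adjacent identical consonants /rr/ → illicit
rgri.kvrar — violates constraint 1: syllable 2 coda /r/ has 1 consonant (> 0) → illicit

lda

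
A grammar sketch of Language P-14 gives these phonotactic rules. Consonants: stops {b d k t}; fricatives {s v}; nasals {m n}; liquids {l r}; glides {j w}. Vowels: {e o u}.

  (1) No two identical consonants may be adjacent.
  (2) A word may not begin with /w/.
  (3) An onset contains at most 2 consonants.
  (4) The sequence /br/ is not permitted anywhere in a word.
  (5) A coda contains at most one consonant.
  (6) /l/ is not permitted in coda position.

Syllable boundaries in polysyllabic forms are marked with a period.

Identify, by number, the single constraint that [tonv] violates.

[tonv]: syllable 1 coda /nv/ has 2 consonants (> 1).
This is a violation of constraint 5: "A coda contains at most one consonant."
The remaining constraints (1, 2, 3, 4, 6) are satisfied.

5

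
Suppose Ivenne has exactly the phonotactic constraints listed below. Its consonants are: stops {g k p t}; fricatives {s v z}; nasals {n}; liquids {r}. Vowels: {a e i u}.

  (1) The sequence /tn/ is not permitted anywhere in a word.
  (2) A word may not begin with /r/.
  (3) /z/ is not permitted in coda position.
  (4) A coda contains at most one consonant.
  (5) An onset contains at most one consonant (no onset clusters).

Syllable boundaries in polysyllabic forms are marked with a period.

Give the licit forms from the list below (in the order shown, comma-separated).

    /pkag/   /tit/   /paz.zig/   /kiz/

/tit/

/pkag/ — violates constraint 5: syllable 1 onset /pk/ has 2 consonants (> 1) → illicit
/tit/ — σ1 onset /t/, coda /t/ ok → licit
/paz.zig/ — violates constraint 3: syllable 1 coda contains /z/ → illicit
/kiz/ — violates constraint 3: syllable 1 coda contains /z/ → illicit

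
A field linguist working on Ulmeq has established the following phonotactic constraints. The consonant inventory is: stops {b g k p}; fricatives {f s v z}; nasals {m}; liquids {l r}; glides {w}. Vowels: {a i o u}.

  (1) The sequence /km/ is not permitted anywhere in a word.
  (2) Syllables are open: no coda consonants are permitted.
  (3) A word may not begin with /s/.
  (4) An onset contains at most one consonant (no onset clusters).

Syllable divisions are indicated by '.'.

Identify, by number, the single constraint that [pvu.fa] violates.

[pvu.fa]: syllable 1 onset /pv/ has 2 consonants (> 1).
This is a violation of constraint 4: "An onset contains at most one consonant (no onset clusters)."
The remaining constraints (1, 2, 3) are satisfied.

4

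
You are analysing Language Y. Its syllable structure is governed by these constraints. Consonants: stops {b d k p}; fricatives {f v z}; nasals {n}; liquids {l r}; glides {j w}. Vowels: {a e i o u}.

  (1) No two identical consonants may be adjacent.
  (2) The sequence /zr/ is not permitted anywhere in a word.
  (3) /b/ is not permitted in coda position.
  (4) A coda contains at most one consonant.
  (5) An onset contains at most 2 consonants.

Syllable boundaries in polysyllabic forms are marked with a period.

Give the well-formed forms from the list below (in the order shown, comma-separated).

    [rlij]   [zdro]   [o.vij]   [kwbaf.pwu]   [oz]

[rlij], [o.vij], [oz]

[rlij] — σ1 onset /rl/ (2C), coda /j/ ok → well-formed
[zdro] — violates constraint 5: syllable 1 onset /zdr/ has 3 consonants (> 2) → ill-formed
[o.vij] — σ1 onset /∅/, coda /∅/ ok; σ2 onset /v/, coda /j/ ok → well-formed
[kwbaf.pwu] — violates constraint 5: syllable 1 onset /kwb/ has 3 consonants (> 2) → ill-formed
[oz] — σ1 onset /∅/, coda /z/ ok → well-formed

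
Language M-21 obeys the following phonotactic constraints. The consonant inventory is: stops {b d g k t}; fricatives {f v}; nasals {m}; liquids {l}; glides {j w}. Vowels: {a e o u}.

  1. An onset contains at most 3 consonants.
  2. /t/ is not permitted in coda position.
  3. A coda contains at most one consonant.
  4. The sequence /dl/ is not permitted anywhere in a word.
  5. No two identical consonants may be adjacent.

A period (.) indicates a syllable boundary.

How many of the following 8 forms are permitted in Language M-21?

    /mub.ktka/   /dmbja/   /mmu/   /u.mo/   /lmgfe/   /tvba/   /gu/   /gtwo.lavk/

4

/mub.ktka/ — σ1 onset /m/, coda /b/ ok; σ2 onset /ktk/ (3C), coda /∅/ ok → permitted
/dmbja/ — violates constraint 1: syllable 1 onset /dmbj/ has 4 consonants (> 3) → not permitted
/mmu/ — violates constraint 5: adjacent identical consonants /mm/ → not permitted
/u.mo/ — σ1 onset /∅/, coda /∅/ ok; σ2 onset /m/, coda /∅/ ok → permitted
/lmgfe/ — violates constraint 1: syllable 1 onset /lmgf/ has 4 consonants (> 3) → not permitted
/tvba/ — σ1 onset /tvb/ (3C), coda /∅/ ok → permitted
/gu/ — σ1 onset /g/, coda /∅/ ok → permitted
/gtwo.lavk/ — violates constraint 3: syllable 2 coda /vk/ has 2 consonants (> 1) → not permitted
Permitted: /mub.ktka/, /u.mo/, /tvba/, /gu/ → 4.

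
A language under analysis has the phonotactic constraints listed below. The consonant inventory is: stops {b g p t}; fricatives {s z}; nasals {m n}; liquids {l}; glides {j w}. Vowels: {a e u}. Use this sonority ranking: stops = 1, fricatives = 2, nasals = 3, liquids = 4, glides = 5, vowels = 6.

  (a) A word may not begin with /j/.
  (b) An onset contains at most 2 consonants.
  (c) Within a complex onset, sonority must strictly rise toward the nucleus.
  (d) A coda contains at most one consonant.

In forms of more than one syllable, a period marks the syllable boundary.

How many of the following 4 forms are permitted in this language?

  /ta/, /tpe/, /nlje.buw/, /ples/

2

/ta/ — σ1 onset /t/, coda /∅/ ok → permitted
/tpe/ — violates constraint (c): syllable 1 onset /tp/: /t/ (stop, 1) → /p/ (stop, 1) does not rise → not permitted
/nlje.buw/ — violates constraint (b): syllable 1 onset /nlj/ has 3 consonants (> 2) → not permitted
/ples/ — σ1 onset /pl/ (1→4 rises), coda /s/ ok → permitted
Permitted: /ta/, /ples/ → 2.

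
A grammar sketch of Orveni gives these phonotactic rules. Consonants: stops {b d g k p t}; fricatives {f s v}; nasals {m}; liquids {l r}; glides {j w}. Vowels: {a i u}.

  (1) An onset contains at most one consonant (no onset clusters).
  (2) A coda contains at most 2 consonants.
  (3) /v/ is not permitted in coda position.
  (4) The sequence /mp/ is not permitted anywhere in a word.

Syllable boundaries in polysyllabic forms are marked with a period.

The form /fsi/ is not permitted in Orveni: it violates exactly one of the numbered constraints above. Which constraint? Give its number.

/fsi/: syllable 1 onset /fs/ has 2 consonants (> 1).
This is a violation of constraint 1: "An onset contains at most one consonant (no onset clusters)."
The remaining constraints (2, 3, 4) are satisfied.

1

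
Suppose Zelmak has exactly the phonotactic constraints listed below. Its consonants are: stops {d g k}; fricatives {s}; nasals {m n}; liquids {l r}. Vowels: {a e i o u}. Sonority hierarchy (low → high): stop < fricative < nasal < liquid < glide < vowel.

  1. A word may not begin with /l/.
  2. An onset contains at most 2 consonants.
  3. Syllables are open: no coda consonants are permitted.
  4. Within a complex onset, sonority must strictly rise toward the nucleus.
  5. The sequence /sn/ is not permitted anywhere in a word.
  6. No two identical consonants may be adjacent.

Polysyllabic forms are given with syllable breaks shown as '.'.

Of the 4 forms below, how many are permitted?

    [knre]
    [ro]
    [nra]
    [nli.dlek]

2

[knre] — violates constraint 2: syllable 1 onset /knr/ has 3 consonants (> 2) → not permitted
[ro] — σ1 onset /r/, coda /∅/ ok → permitted
[nra] — σ1 onset /nr/ (3→4 rises), coda /∅/ ok → permitted
[nli.dlek] — violates constraint 3: syllable 2 coda /k/ has 1 consonant (> 0) → not permitted
Permitted: [ro], [nra] → 2.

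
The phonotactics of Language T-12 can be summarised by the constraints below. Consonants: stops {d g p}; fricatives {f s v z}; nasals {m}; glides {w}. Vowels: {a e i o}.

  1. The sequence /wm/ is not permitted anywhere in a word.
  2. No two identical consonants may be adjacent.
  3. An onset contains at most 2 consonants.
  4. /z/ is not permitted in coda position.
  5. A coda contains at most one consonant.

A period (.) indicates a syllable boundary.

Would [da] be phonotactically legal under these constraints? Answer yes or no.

[da] — σ1 onset /d/, coda /∅/ ok → phonotactically legal

yes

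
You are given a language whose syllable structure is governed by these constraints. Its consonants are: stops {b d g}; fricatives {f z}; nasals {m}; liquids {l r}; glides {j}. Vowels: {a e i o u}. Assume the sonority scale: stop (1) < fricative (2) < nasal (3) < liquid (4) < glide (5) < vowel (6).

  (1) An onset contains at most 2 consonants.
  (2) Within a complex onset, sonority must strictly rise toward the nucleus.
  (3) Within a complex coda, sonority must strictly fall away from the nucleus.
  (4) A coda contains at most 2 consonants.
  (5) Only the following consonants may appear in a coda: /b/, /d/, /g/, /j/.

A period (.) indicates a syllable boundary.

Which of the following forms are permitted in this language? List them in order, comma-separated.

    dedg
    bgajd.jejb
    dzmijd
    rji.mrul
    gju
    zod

gju, zod

dedg — violates constraint 3: syllable 1 coda /dg/: /d/ (stop, 1) → /g/ (stop, 1) does not fall → not permitted
bgajd.jejb — violates constraint 2: syllable 1 onset /bg/: /b/ (stop, 1) → /g/ (stop, 1) does not rise → not permitted
dzmijd — violates constraint 1: syllable 1 onset /dzm/ has 3 consonants (> 2) → not permitted
rji.mrul — violates constraint 5: syllable 2 coda contains /l/, which is not a licensed coda consonant → not permitted
gju — σ1 onset /gj/ (1→5 rises), coda /∅/ ok → permitted
zod — σ1 onset /z/, coda /d/ ok → permitted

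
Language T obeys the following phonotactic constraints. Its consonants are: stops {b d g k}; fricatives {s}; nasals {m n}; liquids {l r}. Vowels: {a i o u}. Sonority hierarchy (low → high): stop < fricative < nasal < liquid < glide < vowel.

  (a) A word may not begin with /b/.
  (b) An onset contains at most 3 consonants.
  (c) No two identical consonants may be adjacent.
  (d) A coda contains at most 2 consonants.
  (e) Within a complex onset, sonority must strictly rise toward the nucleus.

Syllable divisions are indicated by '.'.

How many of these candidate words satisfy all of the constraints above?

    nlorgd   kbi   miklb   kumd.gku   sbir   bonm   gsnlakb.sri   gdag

0

nlorgd — violates constraint (d): syllable 1 coda /rgd/ has 3 consonants (> 2) → ill-formed
kbi — violates constraint (e): syllable 1 onset /kb/: /k/ (stop, 1) → /b/ (stop, 1) does not rise → ill-formed
miklb — violates constraint (d): syllable 1 coda /klb/ has 3 consonants (> 2) → ill-formed
kumd.gku — violates constraint (e): syllable 2 onset /gk/: /g/ (stop, 1) → /k/ (stop, 1) does not rise → ill-formed
sbir — violates constraint (e): syllable 1 onset /sb/: /s/ (fricative, 2) → /b/ (stop, 1) does not rise → ill-formed
bonm — violates constraint (a): word begins with /b/ → ill-formed
gsnlakb.sri — violates constraint (b): syllable 1 onset /gsnl/ has 4 consonants (> 3) → ill-formed
gdag — violates constraint (e): syllable 1 onset /gd/: /g/ (stop, 1) → /d/ (stop, 1) does not rise → ill-formed
No form is well-formed → 0.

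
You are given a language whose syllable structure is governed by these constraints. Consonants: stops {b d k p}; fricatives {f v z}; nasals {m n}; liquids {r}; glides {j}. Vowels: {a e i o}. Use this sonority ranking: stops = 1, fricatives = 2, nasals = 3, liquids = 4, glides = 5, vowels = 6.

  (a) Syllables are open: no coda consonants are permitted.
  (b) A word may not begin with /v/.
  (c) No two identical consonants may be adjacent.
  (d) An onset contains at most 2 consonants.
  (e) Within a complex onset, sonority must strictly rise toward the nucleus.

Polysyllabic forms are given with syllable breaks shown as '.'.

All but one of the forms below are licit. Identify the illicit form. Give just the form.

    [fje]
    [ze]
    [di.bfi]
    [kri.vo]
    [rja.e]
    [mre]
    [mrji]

[fje] — σ1 onset /fj/ (2→5 rises), coda /∅/ ok → licit
[ze] — σ1 onset /z/, coda /∅/ ok → licit
[di.bfi] — σ1 onset /d/, coda /∅/ ok; σ2 onset /bf/ (1→2 rises), coda /∅/ ok → licit
[kri.vo] — σ1 onset /kr/ (1→4 rises), coda /∅/ ok; σ2 onset /v/, coda /∅/ ok → licit
[rja.e] — σ1 onset /rj/ (4→5 rises), coda /∅/ ok; σ2 onset /∅/, coda /∅/ ok → licit
[mre] — σ1 onset /mr/ (3→4 rises), coda /∅/ ok → licit
[mrji] — violates constraint (d): syllable 1 onset /mrj/ has 3 consonants (> 2) → illicit

[mrji]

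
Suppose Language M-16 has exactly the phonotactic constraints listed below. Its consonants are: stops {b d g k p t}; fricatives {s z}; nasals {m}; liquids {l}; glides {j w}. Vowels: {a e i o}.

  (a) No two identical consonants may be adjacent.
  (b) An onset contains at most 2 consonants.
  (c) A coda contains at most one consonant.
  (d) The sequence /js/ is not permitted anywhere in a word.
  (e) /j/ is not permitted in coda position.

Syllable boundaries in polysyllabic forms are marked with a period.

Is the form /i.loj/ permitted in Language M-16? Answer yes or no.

/i.loj/ — violates constraint (e): syllable 2 coda contains /j/ → not permitted

no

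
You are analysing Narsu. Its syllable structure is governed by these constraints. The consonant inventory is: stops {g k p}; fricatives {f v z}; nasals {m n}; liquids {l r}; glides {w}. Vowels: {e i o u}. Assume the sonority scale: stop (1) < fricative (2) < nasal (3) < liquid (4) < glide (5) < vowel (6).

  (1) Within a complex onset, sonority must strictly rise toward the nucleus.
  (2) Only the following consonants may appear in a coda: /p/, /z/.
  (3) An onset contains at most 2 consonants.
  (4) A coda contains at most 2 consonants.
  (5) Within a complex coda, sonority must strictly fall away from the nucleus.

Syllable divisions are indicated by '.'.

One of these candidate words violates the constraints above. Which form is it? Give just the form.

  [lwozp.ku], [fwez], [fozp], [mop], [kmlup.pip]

[kmlup.pip]

[lwozp.ku] — σ1 onset /lw/ (4→5 rises), coda /zp/ (2→1 falls) ok; σ2 onset /k/, coda /∅/ ok → licit
[fwez] — σ1 onset /fw/ (2→5 rises), coda /z/ ok → licit
[fozp] — σ1 onset /f/, coda /zp/ (2→1 falls) ok → licit
[mop] — σ1 onset /m/, coda /p/ ok → licit
[kmlup.pip] — violates constraint 3: syllable 1 onset /kml/ has 3 consonants (> 2) → illicit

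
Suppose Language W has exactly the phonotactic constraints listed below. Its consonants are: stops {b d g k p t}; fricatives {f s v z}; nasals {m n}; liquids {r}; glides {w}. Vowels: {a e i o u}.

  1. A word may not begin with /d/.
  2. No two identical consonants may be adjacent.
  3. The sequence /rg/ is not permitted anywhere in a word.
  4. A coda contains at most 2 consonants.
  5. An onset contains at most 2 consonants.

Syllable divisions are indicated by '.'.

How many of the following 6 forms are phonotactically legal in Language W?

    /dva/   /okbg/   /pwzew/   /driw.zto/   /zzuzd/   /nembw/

/dva/ — violates constraint 1: word begins with /d/ → phonotactically illegal
/okbg/ — violates constraint 4: syllable 1 coda /kbg/ has 3 consonants (> 2) → phonotactically illegal
/pwzew/ — violates constraint 5: syllable 1 onset /pwz/ has 3 consonants (> 2) → phonotactically illegal
/driw.zto/ — violates constraint 1: word begins with /d/ → phonotactically illegal
/zzuzd/ — violates constraint 2: adjacent identical consonants /zz/ → phonotactically illegal
/nembw/ — violates constraint 4: syllable 1 coda /mbw/ has 3 consonants (> 2) → phonotactically illegal
No form is phonotactically legal → 0.

0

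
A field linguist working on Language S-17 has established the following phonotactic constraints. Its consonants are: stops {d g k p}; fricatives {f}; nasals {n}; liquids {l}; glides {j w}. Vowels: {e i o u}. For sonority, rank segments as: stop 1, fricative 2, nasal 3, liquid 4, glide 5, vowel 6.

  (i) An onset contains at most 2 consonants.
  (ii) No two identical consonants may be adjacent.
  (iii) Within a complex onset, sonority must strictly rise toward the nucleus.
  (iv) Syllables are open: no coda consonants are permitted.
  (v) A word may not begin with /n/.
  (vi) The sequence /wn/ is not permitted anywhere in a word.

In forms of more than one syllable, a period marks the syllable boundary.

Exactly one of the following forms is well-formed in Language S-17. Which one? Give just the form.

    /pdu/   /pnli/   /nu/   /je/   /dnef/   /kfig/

/je/

/pdu/ — violates constraint (iii): syllable 1 onset /pd/: /p/ (stop, 1) → /d/ (stop, 1) does not rise → ill-formed
/pnli/ — violates constraint (i): syllable 1 onset /pnl/ has 3 consonants (> 2) → ill-formed
/nu/ — violates constraint (v): word begins with /n/ → ill-formed
/je/ — σ1 onset /j/, coda /∅/ ok → well-formed
/dnef/ — violates constraint (iv): syllable 1 coda /f/ has 1 consonant (> 0) → ill-formed
/kfig/ — violates constraint (iv): syllable 1 coda /g/ has 1 consonant (> 0) → ill-formed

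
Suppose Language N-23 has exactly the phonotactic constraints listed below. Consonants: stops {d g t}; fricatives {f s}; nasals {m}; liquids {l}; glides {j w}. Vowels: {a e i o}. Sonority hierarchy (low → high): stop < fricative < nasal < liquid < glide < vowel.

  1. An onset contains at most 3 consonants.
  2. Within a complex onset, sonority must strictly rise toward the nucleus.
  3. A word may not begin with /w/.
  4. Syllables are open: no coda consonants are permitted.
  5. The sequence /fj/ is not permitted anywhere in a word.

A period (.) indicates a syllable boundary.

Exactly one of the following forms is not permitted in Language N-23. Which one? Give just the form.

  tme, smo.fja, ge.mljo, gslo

smo.fja

tme — σ1 onset /tm/ (1→3 rises), coda /∅/ ok → permitted
smo.fja — violates constraint 5: contains banned sequence /fj/ → not permitted
ge.mljo — σ1 onset /g/, coda /∅/ ok; σ2 onset /mlj/ (3→4→5 rises), coda /∅/ ok → permitted
gslo — σ1 onset /gsl/ (1→2→4 rises), coda /∅/ ok → permitted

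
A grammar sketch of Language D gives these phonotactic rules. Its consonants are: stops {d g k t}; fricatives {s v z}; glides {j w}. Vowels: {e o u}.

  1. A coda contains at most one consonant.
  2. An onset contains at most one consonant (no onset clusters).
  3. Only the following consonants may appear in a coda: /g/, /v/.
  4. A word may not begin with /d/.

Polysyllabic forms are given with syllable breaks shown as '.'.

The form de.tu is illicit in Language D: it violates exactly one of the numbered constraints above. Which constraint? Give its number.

4

de.tu: word begins with /d/.
This is a violation of constraint 4: "A word may not begin with /d/."
The remaining constraints (1, 2, 3) are satisfied.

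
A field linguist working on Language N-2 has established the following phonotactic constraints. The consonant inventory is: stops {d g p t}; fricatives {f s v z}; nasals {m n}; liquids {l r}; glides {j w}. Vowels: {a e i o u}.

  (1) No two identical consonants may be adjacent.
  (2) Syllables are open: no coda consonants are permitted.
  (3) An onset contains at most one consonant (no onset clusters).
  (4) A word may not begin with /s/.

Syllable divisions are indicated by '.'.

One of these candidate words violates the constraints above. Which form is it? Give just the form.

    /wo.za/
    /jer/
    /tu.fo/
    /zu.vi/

/wo.za/ — σ1 onset /w/, coda /∅/ ok; σ2 onset /z/, coda /∅/ ok → permitted
/jer/ — violates constraint 2: syllable 1 coda /r/ has 1 consonant (> 0) → not permitted
/tu.fo/ — σ1 onset /t/, coda /∅/ ok; σ2 onset /f/, coda /∅/ ok → permitted
/zu.vi/ — σ1 onset /z/, coda /∅/ ok; σ2 onset /v/, coda /∅/ ok → permitted

/jer/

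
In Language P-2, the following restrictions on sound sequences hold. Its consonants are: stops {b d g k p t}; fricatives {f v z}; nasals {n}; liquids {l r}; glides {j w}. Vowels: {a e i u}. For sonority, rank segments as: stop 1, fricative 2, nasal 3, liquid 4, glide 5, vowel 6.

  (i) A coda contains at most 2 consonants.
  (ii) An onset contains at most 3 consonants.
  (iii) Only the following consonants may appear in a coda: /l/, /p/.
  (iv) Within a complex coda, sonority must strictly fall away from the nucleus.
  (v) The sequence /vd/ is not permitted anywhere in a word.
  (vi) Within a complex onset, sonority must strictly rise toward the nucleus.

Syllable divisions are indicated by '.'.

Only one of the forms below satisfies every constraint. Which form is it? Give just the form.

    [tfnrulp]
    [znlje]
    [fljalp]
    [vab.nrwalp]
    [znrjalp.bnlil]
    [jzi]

[fljalp]

[tfnrulp] — violates constraint (ii): syllable 1 onset /tfnr/ has 4 consonants (> 3) → illicit
[znlje] — violates constraint (ii): syllable 1 onset /znlj/ has 4 consonants (> 3) → illicit
[fljalp] — σ1 onset /flj/ (2→4→5 rises), coda /lp/ (4→1 falls) ok → licit
[vab.nrwalp] — violates constraint (iii): syllable 1 coda contains /b/, which is not a licensed coda consonant → illicit
[znrjalp.bnlil] — violates constraint (ii): syllable 1 onset /znrj/ has 4 consonants (> 3) → illicit
[jzi] — violates constraint (vi): syllable 1 onset /jz/: /j/ (glide, 5) → /z/ (fricative, 2) does not rise → illicit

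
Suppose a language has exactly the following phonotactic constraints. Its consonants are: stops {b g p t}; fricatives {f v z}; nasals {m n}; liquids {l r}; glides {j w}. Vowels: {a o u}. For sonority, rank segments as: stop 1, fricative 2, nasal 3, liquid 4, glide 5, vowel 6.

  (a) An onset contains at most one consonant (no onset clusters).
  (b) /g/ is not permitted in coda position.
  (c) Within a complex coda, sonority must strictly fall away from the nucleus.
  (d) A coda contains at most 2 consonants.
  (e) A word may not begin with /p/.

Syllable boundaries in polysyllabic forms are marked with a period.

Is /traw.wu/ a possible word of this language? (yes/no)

no

/traw.wu/ — violates constraint (a): syllable 1 onset /tr/ has 2 consonants (> 1) → not permitted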